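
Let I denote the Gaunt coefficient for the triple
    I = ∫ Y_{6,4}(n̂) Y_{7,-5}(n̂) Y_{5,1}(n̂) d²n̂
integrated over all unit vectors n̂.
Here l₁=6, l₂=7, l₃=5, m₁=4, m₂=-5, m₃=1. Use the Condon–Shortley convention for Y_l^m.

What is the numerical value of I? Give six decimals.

0.109766

m-sum 0 ✓  L=18 even ✓  1≤5≤13 ✓
Π(2lᵢ+1) = 13×15×11 = 2145
triangle coeff Δ(6,7,5) = 1/174594420
Σ_t [2,6]: t=2:+1/4147200 t=3:−1/207360 t=4:+1/82944 t=5:−1/207360 t=6:+1/4147200 = 1/345600
(3j)²=420/46189 [(6 7 5; 0 0 0)], sign=-1
Σ_t [0,2]: t=0:+1/7741440 t=1:−1/3628800 t=2:+1/24883200 = -37/348364800
(3j)²=1369/176358 [(6 7 5; 4 -5 1)], sign=-1
⇒ 4πI² = 205350/1356277
I = (+1)√(205350/1356277/(4π)) = 0.10976610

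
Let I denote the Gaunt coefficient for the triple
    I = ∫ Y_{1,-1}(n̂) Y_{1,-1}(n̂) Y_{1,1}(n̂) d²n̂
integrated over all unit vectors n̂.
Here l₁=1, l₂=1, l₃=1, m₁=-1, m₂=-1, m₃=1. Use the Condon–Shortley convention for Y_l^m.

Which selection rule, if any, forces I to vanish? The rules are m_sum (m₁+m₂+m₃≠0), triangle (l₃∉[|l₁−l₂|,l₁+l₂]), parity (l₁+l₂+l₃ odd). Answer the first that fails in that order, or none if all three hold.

Σmᵢ = -1  ✗
l₃∈[|l₁−l₂|,l₁+l₂]=[0,2], have l₃=1
Σlᵢ = 3 ⇒ odd

m_sum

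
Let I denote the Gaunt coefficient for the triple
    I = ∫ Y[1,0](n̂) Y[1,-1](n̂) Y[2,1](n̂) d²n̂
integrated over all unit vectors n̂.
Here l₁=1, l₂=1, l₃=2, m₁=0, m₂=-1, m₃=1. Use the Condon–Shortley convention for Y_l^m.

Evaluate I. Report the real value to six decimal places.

-0.218510

Checks pass: Σm=0; 4 even; l₃=2∈[0,2].
(2·1+1)(2·1+1)(2·2+1) = 45
Δ: 0! 2! 2! / 5! → 1/30
sum: t=0:+1/1 = 1/1
3j²(1 1 2; 0 0 0) = Δ·Π!·Σ² = 2/15  (sign +1)
sum: t=0:+1/2 = 1/2
3j²(1 1 2; 0 -1 1) = Δ·Π!·Σ² = 1/10  (sign -1)
combine: 4πI² = 45·2/15·1/10 = 3/5
take √, sign -1: I = -0.21850969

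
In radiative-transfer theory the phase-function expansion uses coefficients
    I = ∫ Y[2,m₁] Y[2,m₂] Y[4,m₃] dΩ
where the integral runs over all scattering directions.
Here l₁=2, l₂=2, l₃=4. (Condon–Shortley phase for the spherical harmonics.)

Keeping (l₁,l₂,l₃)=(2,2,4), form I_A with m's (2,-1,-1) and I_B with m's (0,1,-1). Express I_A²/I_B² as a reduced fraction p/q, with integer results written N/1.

Same 2,2,4: normalisation and zero-m 3j drop out of the ratio.
A: Δ: 0! 4! 4! / 9! → 1/630; sum: t=0:+1/144 = 1/144; 3j²(2 2 4; 2 -1 -1) = Δ·Π!·Σ² = 1/126  (sign -1)
B: Δ: 0! 4! 4! / 9! → 1/630; sum: t=0:+1/24 = 1/24; 3j²(2 2 4; 0 1 -1) = Δ·Π!·Σ² = 1/21  (sign -1)
I_A²/I_B² = (1/126)/(1/21) = 1/6

1/6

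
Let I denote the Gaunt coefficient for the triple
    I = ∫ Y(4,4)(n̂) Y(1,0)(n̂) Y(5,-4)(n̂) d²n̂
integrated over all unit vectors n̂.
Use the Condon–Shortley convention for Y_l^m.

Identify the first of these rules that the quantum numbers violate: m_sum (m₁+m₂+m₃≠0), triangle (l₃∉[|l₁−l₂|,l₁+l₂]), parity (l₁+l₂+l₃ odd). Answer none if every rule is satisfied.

none

azimuthal sum: 4 + 0 − 4 = 0  ✓
3 ≤ 5 ≤ 5 (triangle on l)  ✓
L = 4 + 1 + 5 = 10 (even)  ✓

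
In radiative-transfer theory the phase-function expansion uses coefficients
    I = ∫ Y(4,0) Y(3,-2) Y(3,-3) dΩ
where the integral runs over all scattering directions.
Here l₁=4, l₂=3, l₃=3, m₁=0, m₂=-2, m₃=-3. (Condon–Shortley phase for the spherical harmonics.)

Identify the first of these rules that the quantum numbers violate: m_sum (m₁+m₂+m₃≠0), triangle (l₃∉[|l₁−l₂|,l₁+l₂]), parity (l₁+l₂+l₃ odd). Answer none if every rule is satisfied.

azimuthal sum: 0 − 2 − 3 = -5  ✗
1 ≤ 3 ≤ 7 (triangle on l)
L = 4 + 3 + 3 = 10 (even)

m_sum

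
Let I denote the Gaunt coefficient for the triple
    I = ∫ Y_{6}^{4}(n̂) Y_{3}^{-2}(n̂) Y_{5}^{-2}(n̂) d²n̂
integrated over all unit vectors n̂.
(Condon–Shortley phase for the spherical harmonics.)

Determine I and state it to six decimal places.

Rules hold: Σm=0, L=14 even, 3≤5≤9.
N = 13·7·11 = 1001
Δ = 4!·8!·2!/15! = 1/675675
Racah Σ t=1..3: t=1:−1/8640 t=2:+1/2304 t=3:−1/8640 = 7/34560
⇒ 3j(6 3 5; 0 0 0)² = 7/429, sgn -1
Racah Σ t=0..1: t=0:+1/34560 t=1:−1/60480 = 1/80640
⇒ 3j(6 3 5; 4 -2 -2)² = 6/1001, sgn -1
4πI² = N·(3j₀)²·(3jₘ)² = 14/143
I = +1·√(0.0979021/4π) = 0.08826552

0.088266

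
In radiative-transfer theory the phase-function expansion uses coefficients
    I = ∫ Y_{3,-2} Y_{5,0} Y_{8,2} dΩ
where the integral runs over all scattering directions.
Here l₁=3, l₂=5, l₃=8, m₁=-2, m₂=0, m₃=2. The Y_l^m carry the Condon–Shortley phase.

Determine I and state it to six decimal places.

0.163251

Rules hold: Σm=0, L=16 even, 2≤8≤8.
N = 7·11·17 = 1309
Δ = 0!·6!·10!/17! = 1/136136
Racah Σ t=0..0: t=0:+1/518400 = 1/518400
⇒ 3j(3 5 8; 0 0 0)² = 56/2431, sgn +1
Racah Σ t=0..0: t=0:+1/1728000 = 1/1728000
⇒ 3j(3 5 8; -2 0 2)² = 27/2431, sgn +1
4πI² = N·(3j₀)²·(3jₘ)² = 10584/31603
I = +1·√(0.334905/4π) = 0.16325099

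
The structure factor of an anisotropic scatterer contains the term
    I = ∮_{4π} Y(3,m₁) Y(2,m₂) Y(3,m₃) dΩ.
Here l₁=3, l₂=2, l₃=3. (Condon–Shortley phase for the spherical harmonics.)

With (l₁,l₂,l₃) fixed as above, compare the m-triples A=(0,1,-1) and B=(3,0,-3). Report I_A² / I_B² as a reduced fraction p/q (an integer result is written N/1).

2/25

Shared (l₁,l₂,l₃)=(3,2,3): N and (l;000)² cancel in I_A²/I_B².
A: Δ = 2!·4!·2!/9! = 1/3780; Racah Σ t=1..2: t=1:−1/8 t=2:+1/12 = -1/24; ⇒ 3j(3 2 3; 0 1 -1)² = 1/210, sgn -1
B: Δ = 2!·4!·2!/9! = 1/3780; Racah Σ t=0..0: t=0:+1/96 = 1/96; ⇒ 3j(3 2 3; 3 0 -3)² = 5/84, sgn +1
I_A²/I_B² = (1/210)/(5/84) = 2/25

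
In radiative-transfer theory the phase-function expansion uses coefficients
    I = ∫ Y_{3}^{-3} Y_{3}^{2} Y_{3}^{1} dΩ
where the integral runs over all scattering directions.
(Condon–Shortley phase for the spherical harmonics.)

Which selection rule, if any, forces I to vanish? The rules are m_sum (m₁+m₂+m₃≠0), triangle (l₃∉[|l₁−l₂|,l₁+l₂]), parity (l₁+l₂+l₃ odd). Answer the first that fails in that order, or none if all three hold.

m₁+m₂+m₃ = -3 + 2 + 1 = 0  ✓
triangle: |3−3|=0 ≤ l₃=3 ≤ 3+3=6  ✓
parity: l₁+l₂+l₃ = 9 is odd  ✗

parity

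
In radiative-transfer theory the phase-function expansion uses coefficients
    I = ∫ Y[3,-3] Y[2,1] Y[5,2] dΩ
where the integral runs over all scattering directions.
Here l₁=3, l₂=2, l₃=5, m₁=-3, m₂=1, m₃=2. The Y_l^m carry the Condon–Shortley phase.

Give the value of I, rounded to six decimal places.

0.063396

Checks pass: Σm=0; 10 even; l₃=5∈[1,5].
(2·3+1)(2·2+1)(2·5+1) = 385
Δ: 0! 6! 4! / 11! → 1/2310
sum: t=0:+1/144 = 1/144
3j²(3 2 5; 0 0 0) = Δ·Π!·Σ² = 10/231  (sign -1)
sum: t=0:+1/4320 = 1/4320
3j²(3 2 5; -3 1 2) = Δ·Π!·Σ² = 1/330  (sign -1)
combine: 4πI² = 385·10/231·1/330 = 5/99
take √, sign +1: I = 0.06339609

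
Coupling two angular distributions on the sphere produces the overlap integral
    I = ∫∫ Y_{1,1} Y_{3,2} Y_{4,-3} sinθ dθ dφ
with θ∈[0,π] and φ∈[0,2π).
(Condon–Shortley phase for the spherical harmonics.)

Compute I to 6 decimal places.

Rules hold: Σm=0, L=8 even, 2≤4≤4.
N = 3·7·9 = 189
Δ = 0!·2!·6!/9! = 1/252
Racah Σ t=0..0: t=0:+1/36 = 1/36
⇒ 3j(1 3 4; 0 0 0)² = 4/63, sgn +1
Racah Σ t=0..0: t=0:+1/240 = 1/240
⇒ 3j(1 3 4; 1 2 -3)² = 1/12, sgn -1
4πI² = N·(3j₀)²·(3jₘ)² = 1/1
I = -1·√(1/4π) = -0.28209479

-0.282095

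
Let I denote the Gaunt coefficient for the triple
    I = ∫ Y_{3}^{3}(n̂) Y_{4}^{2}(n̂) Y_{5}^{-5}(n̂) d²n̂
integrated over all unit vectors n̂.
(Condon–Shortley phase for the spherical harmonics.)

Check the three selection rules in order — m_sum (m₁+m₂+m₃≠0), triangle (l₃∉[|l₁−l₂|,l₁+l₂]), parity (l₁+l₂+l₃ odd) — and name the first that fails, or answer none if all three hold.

azimuthal sum: 3 + 2 − 5 = 0  ✓
1 ≤ 5 ≤ 7 (triangle on l)  ✓
L = 3 + 4 + 5 = 12 (even)  ✓

none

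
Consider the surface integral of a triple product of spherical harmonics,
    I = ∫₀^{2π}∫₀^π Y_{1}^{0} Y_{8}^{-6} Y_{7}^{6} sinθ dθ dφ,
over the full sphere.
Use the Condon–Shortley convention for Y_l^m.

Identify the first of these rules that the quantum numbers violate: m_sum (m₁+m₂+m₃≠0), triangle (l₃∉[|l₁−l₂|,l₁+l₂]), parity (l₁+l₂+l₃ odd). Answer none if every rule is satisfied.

m₁+m₂+m₃ = 0 − 6 + 6 = 0  ✓
triangle: |1−8|=7 ≤ l₃=7 ≤ 1+8=9  ✓
parity: l₁+l₂+l₃ = 16 is even  ✓

none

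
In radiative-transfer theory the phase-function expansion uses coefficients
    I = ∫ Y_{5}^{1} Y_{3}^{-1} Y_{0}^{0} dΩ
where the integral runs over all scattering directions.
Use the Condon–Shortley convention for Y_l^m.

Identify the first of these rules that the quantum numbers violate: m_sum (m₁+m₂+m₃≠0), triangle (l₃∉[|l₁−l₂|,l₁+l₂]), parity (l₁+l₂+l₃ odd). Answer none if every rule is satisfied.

Σmᵢ = 0  ✓
l₃∈[|l₁−l₂|,l₁+l₂]=[2,8], have l₃=0  ✗
Σlᵢ = 8 ⇒ even

triangle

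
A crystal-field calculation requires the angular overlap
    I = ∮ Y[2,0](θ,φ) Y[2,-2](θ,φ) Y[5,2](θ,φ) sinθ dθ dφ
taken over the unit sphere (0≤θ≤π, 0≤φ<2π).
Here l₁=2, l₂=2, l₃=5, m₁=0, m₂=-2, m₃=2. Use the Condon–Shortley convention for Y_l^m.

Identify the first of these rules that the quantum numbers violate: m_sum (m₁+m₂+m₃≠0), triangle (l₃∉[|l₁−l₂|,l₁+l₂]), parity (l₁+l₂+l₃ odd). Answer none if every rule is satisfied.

m₁+m₂+m₃ = 0 − 2 + 2 = 0  ✓
triangle: |2−2|=0 ≤ l₃=5 ≤ 2+2=4  ✗
parity: l₁+l₂+l₃ = 9 is odd

triangle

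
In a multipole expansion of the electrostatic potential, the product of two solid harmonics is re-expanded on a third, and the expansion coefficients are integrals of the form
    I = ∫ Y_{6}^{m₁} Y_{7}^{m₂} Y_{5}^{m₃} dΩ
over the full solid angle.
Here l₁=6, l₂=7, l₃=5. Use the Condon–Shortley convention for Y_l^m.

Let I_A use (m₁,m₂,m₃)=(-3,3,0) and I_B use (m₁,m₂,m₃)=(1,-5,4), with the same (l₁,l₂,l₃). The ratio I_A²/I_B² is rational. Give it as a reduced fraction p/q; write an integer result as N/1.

12321/19712

Same 6,7,5: normalisation and zero-m 3j drop out of the ratio.
A: Δ: 8! 4! 6! / 19! → 1/174594420; sum: t=5:−1/2073600 t=6:+1/414720 t=7:−1/725760 t=8:+1/11612160 = 37/58060800; 3j²(6 7 5; -3 3 0) = Δ·Π!·Σ² = 4107/646646  (sign -1)
B: Δ: 8! 4! 6! / 19! → 1/174594420; sum: t=1:−1/14515200 t=2:+1/6220800 = 1/10886400; 3j²(6 7 5; 1 -5 4) = Δ·Π!·Σ² = 128/12597  (sign -1)
I_A²/I_B² = (4107/646646)/(128/12597) = 12321/19712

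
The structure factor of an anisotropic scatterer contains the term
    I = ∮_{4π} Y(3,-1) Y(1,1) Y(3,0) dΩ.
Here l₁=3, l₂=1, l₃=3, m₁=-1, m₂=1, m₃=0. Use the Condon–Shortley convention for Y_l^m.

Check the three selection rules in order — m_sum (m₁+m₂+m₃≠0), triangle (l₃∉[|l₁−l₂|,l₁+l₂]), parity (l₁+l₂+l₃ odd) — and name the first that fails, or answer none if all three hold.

parity

m₁+m₂+m₃ = -1 + 1 + 0 = 0  ✓
triangle: |3−1|=2 ≤ l₃=3 ≤ 3+1=4  ✓
parity: l₁+l₂+l₃ = 7 is odd  ✗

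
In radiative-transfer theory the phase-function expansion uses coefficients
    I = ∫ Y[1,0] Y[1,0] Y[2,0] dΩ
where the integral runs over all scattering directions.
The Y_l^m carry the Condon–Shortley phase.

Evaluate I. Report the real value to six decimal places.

0.252313

Rules hold: Σm=0, L=4 even, 0≤2≤2.
N = 3·3·5 = 45
Δ = 0!·2!·2!/5! = 1/30
Racah Σ t=0..0: t=0:+1/1 = 1/1
⇒ 3j(1 1 2; 0 0 0)² = 2/15, sgn +1
(m-triple is (0,0,0) — same symbol as above.)
4πI² = N·(3j₀)²·(3jₘ)² = 4/5
I = +1·√(0.8/4π) = 0.25231325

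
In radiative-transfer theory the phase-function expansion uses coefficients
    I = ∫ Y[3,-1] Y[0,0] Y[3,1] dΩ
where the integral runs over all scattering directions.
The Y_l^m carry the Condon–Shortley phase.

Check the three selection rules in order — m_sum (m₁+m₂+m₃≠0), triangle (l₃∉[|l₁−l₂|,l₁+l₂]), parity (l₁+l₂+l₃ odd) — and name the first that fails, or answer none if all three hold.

none

Σmᵢ = 0  ✓
l₃∈[|l₁−l₂|,l₁+l₂]=[3,3], have l₃=3  ✓
Σlᵢ = 6 ⇒ even  ✓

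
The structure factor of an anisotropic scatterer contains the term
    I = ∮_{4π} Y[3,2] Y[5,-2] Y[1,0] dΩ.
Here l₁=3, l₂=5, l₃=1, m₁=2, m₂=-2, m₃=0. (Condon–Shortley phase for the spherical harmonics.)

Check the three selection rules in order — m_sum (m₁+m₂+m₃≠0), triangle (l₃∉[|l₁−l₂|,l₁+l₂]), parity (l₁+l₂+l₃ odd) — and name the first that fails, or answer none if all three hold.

triangle

m₁+m₂+m₃ = 2 − 2 + 0 = 0  ✓
triangle: |3−5|=2 ≤ l₃=1 ≤ 3+5=8  ✗
parity: l₁+l₂+l₃ = 9 is odd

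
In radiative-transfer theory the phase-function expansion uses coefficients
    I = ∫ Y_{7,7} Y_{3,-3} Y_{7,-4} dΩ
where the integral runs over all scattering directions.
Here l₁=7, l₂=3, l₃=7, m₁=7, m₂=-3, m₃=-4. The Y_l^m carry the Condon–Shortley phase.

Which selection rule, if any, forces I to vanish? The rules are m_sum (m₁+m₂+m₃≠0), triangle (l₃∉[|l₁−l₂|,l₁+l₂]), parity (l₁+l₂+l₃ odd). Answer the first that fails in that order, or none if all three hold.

parity

azimuthal sum: 7 − 3 − 4 = 0  ✓
4 ≤ 7 ≤ 10 (triangle on l)  ✓
L = 7 + 3 + 7 = 17 (odd)  ✗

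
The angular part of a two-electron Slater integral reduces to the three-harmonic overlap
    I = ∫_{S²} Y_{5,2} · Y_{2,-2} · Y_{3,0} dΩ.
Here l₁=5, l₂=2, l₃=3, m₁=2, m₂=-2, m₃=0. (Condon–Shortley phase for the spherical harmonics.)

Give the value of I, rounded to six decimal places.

0.141758

Rules hold: Σm=0, L=10 even, 3≤3≤7.
N = 11·5·7 = 385
Δ = 4!·6!·0!/11! = 1/2310
Racah Σ t=2..2: t=2:+1/144 = 1/144
⇒ 3j(5 2 3; 0 0 0)² = 10/231, sgn -1
Racah Σ t=0..0: t=0:+1/864 = 1/864
⇒ 3j(5 2 3; 2 -2 0)² = 1/66, sgn -1
4πI² = N·(3j₀)²·(3jₘ)² = 25/99
I = +1·√(0.252525/4π) = 0.14175797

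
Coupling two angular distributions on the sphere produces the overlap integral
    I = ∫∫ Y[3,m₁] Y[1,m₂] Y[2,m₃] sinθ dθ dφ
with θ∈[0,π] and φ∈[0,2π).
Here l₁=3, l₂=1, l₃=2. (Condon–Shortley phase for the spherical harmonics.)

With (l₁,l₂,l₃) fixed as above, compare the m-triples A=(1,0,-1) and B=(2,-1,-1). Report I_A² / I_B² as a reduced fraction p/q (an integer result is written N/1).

l's match ⇒ only the (l;m) 3-j factors differ between A and B.
A: triangle coeff Δ(3,1,2) = 1/105; Σ_t [1,1]: t=1:−1/6 = -1/6; (3j)²=8/105 [(3 1 2; 1 0 -1)], sign=+1
B: triangle coeff Δ(3,1,2) = 1/105; Σ_t [0,0]: t=0:+1/12 = 1/12; (3j)²=2/21 [(3 1 2; 2 -1 -1)], sign=-1
I_A²/I_B² = (8/105)/(2/21) = 4/5

4/5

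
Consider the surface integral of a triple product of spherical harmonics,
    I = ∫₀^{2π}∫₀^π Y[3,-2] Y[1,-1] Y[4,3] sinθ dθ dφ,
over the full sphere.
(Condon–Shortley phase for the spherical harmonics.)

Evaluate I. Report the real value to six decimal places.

-0.282095

m-sum 0 ✓  L=8 even ✓  2≤4≤4 ✓
Π(2lᵢ+1) = 7×3×9 = 189
triangle coeff Δ(3,1,4) = 1/252
Σ_t [0,0]: t=0:+1/36 = 1/36
(3j)²=4/63 [(3 1 4; 0 0 0)], sign=+1
Σ_t [0,0]: t=0:+1/240 = 1/240
(3j)²=1/12 [(3 1 4; -2 -1 3)], sign=-1
⇒ 4πI² = 1/1
I = (-1)√(1/1/(4π)) = -0.28209479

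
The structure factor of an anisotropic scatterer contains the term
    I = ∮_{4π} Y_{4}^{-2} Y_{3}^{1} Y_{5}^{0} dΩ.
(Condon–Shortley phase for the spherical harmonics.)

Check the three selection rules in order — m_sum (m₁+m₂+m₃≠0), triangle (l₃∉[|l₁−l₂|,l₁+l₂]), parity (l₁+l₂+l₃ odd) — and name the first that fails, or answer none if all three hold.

m_sum

Σmᵢ = -1  ✗
l₃∈[|l₁−l₂|,l₁+l₂]=[1,7], have l₃=5
Σlᵢ = 12 ⇒ even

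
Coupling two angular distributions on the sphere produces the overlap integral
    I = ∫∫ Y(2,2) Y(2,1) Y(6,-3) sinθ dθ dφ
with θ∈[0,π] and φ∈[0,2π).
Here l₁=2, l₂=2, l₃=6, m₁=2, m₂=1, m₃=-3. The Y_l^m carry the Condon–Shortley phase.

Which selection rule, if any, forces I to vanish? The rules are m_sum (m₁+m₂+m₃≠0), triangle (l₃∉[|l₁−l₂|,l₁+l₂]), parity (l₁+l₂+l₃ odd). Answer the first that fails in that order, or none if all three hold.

triangle

m₁+m₂+m₃ = 2 + 1 − 3 = 0  ✓
triangle: |2−2|=0 ≤ l₃=6 ≤ 2+2=4  ✗
parity: l₁+l₂+l₃ = 10 is even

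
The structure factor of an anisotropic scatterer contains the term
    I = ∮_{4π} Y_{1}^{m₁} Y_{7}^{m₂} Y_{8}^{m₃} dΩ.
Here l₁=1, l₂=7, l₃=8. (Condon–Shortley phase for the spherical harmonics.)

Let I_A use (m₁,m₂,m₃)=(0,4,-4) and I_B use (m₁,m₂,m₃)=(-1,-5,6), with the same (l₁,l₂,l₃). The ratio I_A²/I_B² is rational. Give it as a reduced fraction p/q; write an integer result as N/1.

l's match ⇒ only the (l;m) 3-j factors differ between A and B.
A: triangle coeff Δ(1,7,8) = 1/2040; Σ_t [0,0]: t=0:+1/239500800 = 1/239500800; (3j)²=2/85 [(1 7 8; 0 4 -4)], sign=+1
B: triangle coeff Δ(1,7,8) = 1/2040; Σ_t [0,0]: t=0:+1/1916006400 = 1/1916006400; (3j)²=91/2040 [(1 7 8; -1 -5 6)], sign=+1
I_A²/I_B² = (2/85)/(91/2040) = 48/91

48/91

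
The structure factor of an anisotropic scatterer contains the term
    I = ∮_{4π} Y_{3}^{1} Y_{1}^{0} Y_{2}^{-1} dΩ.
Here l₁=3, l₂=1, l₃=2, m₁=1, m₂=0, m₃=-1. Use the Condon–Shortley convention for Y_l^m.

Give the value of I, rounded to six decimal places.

-0.233597

m-sum 0 ✓  L=6 even ✓  2≤2≤4 ✓
Π(2lᵢ+1) = 7×3×5 = 105
triangle coeff Δ(3,1,2) = 1/105
Σ_t [1,1]: t=1:−1/4 = -1/4
(3j)²=3/35 [(3 1 2; 0 0 0)], sign=-1
Σ_t [1,1]: t=1:−1/6 = -1/6
(3j)²=8/105 [(3 1 2; 1 0 -1)], sign=+1
⇒ 4πI² = 24/35
I = (-1)√(24/35/(4π)) = -0.23359668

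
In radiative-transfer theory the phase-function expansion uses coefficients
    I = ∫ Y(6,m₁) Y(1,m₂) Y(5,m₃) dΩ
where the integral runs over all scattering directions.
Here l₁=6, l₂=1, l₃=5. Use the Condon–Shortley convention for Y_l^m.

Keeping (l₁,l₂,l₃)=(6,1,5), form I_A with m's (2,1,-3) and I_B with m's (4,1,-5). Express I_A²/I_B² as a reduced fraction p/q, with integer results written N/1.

6/1

Same 6,1,5: normalisation and zero-m 3j drop out of the ratio.
A: Δ: 2! 10! 0! / 13! → 1/858; sum: t=2:+1/161280 = 1/161280; 3j²(6 1 5; 2 1 -3) = Δ·Π!·Σ² = 1/143  (sign +1)
B: Δ: 2! 10! 0! / 13! → 1/858; sum: t=2:+1/7257600 = 1/7257600; 3j²(6 1 5; 4 1 -5) = Δ·Π!·Σ² = 1/858  (sign +1)
I_A²/I_B² = (1/143)/(1/858) = 6/1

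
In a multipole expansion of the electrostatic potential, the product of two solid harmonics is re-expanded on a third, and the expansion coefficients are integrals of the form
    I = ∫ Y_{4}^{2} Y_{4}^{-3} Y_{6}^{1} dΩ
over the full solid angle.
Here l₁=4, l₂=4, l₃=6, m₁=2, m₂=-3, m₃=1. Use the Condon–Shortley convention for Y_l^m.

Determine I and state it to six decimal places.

Checks pass: Σm=0; 14 even; l₃=6∈[0,8].
(2·4+1)(2·4+1)(2·6+1) = 1053
Δ: 2! 6! 6! / 15! → 1/1261260
sum: t=0:+1/4608 t=1:−1/1296 t=2:+1/4608 = -7/20736
3j²(4 4 6; 0 0 0) = Δ·Π!·Σ² = 20/1287  (sign -1)
sum: t=0:+1/11520 t=1:−1/86400 = 13/172800
3j²(4 4 6; 2 -3 1) = Δ·Π!·Σ² = 13/660  (sign -1)
combine: 4πI² = 1053·20/1287·13/660 = 39/121
take √, sign +1: I = 0.16015286

0.160153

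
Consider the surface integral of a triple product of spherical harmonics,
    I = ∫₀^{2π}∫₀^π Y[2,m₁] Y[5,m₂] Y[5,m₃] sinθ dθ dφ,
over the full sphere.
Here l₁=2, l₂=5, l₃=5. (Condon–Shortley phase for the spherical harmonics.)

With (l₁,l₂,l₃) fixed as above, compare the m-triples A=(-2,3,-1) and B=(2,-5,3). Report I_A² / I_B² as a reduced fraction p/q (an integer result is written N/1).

56/15

Shared (l₁,l₂,l₃)=(2,5,5): N and (l;000)² cancel in I_A²/I_B².
A: Δ = 2!·2!·8!/13! = 1/38610; Racah Σ t=2..2: t=2:+1/5760 = 1/5760; ⇒ 3j(2 5 5; -2 3 -1)² = 56/2145, sgn +1
B: Δ = 2!·2!·8!/13! = 1/38610; Racah Σ t=0..0: t=0:+1/161280 = 1/161280; ⇒ 3j(2 5 5; 2 -5 3)² = 1/143, sgn +1
I_A²/I_B² = (56/2145)/(1/143) = 56/15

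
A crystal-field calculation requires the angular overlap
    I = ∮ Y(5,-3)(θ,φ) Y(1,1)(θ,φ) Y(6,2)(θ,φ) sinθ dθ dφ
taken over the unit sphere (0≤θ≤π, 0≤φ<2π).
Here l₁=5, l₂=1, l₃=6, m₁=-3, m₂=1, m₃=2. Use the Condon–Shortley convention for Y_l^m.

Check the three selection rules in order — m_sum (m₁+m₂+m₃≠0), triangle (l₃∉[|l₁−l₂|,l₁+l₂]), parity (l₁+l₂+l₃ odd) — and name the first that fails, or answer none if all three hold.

m₁+m₂+m₃ = -3 + 1 + 2 = 0  ✓
triangle: |5−1|=4 ≤ l₃=6 ≤ 5+1=6  ✓
parity: l₁+l₂+l₃ = 12 is even  ✓

none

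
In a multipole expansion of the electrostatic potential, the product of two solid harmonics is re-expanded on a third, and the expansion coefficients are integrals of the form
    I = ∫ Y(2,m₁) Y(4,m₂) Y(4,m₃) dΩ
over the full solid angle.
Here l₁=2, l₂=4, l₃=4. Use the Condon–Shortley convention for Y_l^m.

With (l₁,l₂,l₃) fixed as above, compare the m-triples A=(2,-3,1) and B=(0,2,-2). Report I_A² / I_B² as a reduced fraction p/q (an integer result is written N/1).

189/32

l's match ⇒ only the (l;m) 3-j factors differ between A and B.
A: triangle coeff Δ(2,4,4) = 1/13860; Σ_t [0,0]: t=0:+1/480 = 1/480; (3j)²=3/110 [(2 4 4; 2 -3 1)], sign=-1
B: triangle coeff Δ(2,4,4) = 1/13860; Σ_t [0,2]: t=0:+1/2880 t=1:−1/120 t=2:+1/192 = -1/360; (3j)²=16/3465 [(2 4 4; 0 2 -2)], sign=-1
I_A²/I_B² = (3/110)/(16/3465) = 189/32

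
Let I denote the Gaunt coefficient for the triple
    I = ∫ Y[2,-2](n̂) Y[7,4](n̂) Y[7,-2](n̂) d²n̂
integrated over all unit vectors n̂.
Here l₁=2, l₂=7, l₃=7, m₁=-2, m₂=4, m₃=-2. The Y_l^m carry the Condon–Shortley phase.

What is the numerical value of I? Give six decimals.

Rules hold: Σm=0, L=16 even, 5≤7≤9.
N = 5·15·15 = 1125
Δ = 2!·2!·12!/17! = 1/185640
Racah Σ t=0..2: t=0:+1/2419200 t=1:−1/518400 t=2:+1/2419200 = -1/907200
⇒ 3j(2 7 7; 0 0 0)² = 56/3315, sgn +1
Racah Σ t=2..2: t=2:+1/8709120 = 1/8709120
⇒ 3j(2 7 7; -2 4 -2)² = 55/3094, sgn -1
4πI² = N·(3j₀)²·(3jₘ)² = 16500/48841
I = -1·√(0.337831/4π) = -0.16396259

-0.163963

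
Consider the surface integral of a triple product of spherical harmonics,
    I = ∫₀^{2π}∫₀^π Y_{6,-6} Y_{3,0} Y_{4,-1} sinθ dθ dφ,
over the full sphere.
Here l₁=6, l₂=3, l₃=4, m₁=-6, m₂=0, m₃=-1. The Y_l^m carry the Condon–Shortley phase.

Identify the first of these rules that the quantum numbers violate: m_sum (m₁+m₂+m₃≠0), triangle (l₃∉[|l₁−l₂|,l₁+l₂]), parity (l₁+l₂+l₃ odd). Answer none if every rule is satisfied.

m_sum

m₁+m₂+m₃ = -6 + 0 − 1 = -7  ✗
triangle: |6−3|=3 ≤ l₃=4 ≤ 6+3=9
parity: l₁+l₂+l₃ = 13 is odd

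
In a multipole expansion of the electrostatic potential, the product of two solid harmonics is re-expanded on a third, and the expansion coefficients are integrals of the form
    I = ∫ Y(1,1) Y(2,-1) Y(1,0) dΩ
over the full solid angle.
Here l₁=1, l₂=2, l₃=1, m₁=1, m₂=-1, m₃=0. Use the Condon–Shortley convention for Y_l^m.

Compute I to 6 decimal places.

-0.218510

Checks pass: Σm=0; 4 even; l₃=1∈[1,3].
(2·1+1)(2·2+1)(2·1+1) = 45
Δ: 2! 0! 2! / 5! → 1/30
sum: t=1:−1/1 = -1/1
3j²(1 2 1; 0 0 0) = Δ·Π!·Σ² = 2/15  (sign +1)
sum: t=0:+1/2 = 1/2
3j²(1 2 1; 1 -1 0) = Δ·Π!·Σ² = 1/10  (sign -1)
combine: 4πI² = 45·2/15·1/10 = 3/5
take √, sign -1: I = -0.21850969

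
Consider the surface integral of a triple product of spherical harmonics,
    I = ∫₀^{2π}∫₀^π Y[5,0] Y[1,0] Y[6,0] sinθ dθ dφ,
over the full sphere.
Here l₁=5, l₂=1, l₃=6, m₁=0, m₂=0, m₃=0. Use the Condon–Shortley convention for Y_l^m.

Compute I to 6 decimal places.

m-sum 0 ✓  L=12 even ✓  4≤6≤6 ✓
Π(2lᵢ+1) = 11×3×13 = 429
triangle coeff Δ(5,1,6) = 1/858
Σ_t [0,0]: t=0:+1/14400 = 1/14400
(3j)²=6/143 [(5 1 6; 0 0 0)], sign=+1
(m-triple is (0,0,0) — same symbol as above.)
⇒ 4πI² = 108/143
I = (+1)√(108/143/(4π)) = 0.24515397

0.245154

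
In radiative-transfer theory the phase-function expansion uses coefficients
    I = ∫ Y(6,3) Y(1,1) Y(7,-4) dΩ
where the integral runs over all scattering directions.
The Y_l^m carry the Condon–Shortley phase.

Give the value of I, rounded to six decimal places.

0.259489

Checks pass: Σm=0; 14 even; l₃=7∈[5,7].
(2·6+1)(2·1+1)(2·7+1) = 585
Δ: 0! 12! 2! / 15! → 1/1365
sum: t=0:+1/518400 = 1/518400
3j²(6 1 7; 0 0 0) = Δ·Π!·Σ² = 7/195  (sign -1)
sum: t=0:+1/4354560 = 1/4354560
3j²(6 1 7; 3 1 -4) = Δ·Π!·Σ² = 11/273  (sign -1)
combine: 4πI² = 585·7/195·11/273 = 11/13
take √, sign +1: I = 0.25948947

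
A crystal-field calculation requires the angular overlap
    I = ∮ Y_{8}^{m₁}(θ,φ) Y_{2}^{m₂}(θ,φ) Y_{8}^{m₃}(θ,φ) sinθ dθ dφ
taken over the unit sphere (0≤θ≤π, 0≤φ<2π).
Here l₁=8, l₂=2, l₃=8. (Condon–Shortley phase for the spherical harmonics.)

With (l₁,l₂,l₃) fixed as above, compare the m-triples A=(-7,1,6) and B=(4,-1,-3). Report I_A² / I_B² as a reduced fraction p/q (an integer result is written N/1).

169/98

l's match ⇒ only the (l;m) 3-j factors differ between A and B.
A: triangle coeff Δ(8,2,8) = 1/348840; Σ_t [1,2]: t=1:−1/174356582400 t=2:+1/12454041600 = 1/13412044800; (3j)²=169/7752 [(8 2 8; -7 1 6)], sign=+1
B: triangle coeff Δ(8,2,8) = 1/348840; Σ_t [0,1]: t=0:+1/174182400 t=1:−1/479001600 = 1/273715200; (3j)²=49/3876 [(8 2 8; 4 -1 -3)], sign=-1
I_A²/I_B² = (169/7752)/(49/3876) = 169/98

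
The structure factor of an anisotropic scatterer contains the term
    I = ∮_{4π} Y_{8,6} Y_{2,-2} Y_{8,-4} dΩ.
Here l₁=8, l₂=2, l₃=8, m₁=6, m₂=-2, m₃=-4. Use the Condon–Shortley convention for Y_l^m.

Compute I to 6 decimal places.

-0.126680

Checks pass: Σm=0; 18 even; l₃=8∈[6,10].
(2·8+1)(2·2+1)(2·8+1) = 1445
Δ: 2! 14! 2! / 19! → 1/348840
sum: t=0:+1/116121600 t=1:−1/25401600 t=2:+1/116121600 = -1/45158400
3j²(8 2 8; 0 0 0) = Δ·Π!·Σ² = 24/1615  (sign -1)
sum: t=0:+1/3832012800 = 1/3832012800
3j²(8 2 8; 6 -2 -4) = Δ·Π!·Σ² = 91/9690  (sign +1)
combine: 4πI² = 1445·24/1615·91/9690 = 364/1805
take √, sign -1: I = -0.12667974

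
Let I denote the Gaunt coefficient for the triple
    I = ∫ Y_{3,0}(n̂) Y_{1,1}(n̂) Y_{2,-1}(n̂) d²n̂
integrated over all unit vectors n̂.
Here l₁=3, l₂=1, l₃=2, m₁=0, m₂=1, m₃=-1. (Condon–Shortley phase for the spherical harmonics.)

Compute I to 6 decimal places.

Rules hold: Σm=0, L=6 even, 2≤2≤4.
N = 7·3·5 = 105
Δ = 2!·4!·0!/7! = 1/105
Racah Σ t=1..1: t=1:−1/4 = -1/4
⇒ 3j(3 1 2; 0 0 0)² = 3/35, sgn -1
Racah Σ t=2..2: t=2:+1/12 = 1/12
⇒ 3j(3 1 2; 0 1 -1)² = 1/35, sgn -1
4πI² = N·(3j₀)²·(3jₘ)² = 9/35
I = +1·√(0.257143/4π) = 0.14304817

0.143048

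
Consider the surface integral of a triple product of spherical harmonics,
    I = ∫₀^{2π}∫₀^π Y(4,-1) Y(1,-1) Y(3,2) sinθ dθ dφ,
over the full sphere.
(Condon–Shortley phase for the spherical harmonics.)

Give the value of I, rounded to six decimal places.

-0.106622

m-sum 0 ✓  L=8 even ✓  3≤3≤5 ✓
Π(2lᵢ+1) = 9×3×7 = 189
triangle coeff Δ(4,1,3) = 1/252
Σ_t [1,1]: t=1:−1/36 = -1/36
(3j)²=4/63 [(4 1 3; 0 0 0)], sign=+1
Σ_t [0,0]: t=0:+1/240 = 1/240
(3j)²=1/84 [(4 1 3; -1 -1 2)], sign=-1
⇒ 4πI² = 1/7
I = (-1)√(1/7/(4π)) = -0.10662181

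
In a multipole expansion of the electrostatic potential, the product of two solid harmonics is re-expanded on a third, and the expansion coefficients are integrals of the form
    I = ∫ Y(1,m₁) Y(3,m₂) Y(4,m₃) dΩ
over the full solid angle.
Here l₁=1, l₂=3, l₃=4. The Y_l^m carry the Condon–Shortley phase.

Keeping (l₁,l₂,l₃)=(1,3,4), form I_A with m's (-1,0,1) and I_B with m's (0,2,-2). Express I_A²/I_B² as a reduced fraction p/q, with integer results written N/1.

l's match ⇒ only the (l;m) 3-j factors differ between A and B.
A: triangle coeff Δ(1,3,4) = 1/252; Σ_t [0,0]: t=0:+1/72 = 1/72; (3j)²=5/126 [(1 3 4; -1 0 1)], sign=-1
B: triangle coeff Δ(1,3,4) = 1/252; Σ_t [0,0]: t=0:+1/120 = 1/120; (3j)²=1/21 [(1 3 4; 0 2 -2)], sign=+1
I_A²/I_B² = (5/126)/(1/21) = 5/6

5/6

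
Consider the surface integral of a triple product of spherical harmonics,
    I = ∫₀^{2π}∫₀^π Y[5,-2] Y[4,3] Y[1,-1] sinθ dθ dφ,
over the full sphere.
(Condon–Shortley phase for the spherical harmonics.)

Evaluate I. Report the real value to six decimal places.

Rules hold: Σm=0, L=10 even, 1≤1≤9.
N = 11·9·3 = 297
Δ = 8!·2!·0!/11! = 1/495
Racah Σ t=4..4: t=4:+1/576 = 1/576
⇒ 3j(5 4 1; 0 0 0)² = 5/99, sgn -1
Racah Σ t=7..7: t=7:−1/10080 = -1/10080
⇒ 3j(5 4 1; -2 3 -1)² = 1/165, sgn -1
4πI² = N·(3j₀)²·(3jₘ)² = 1/11
I = +1·√(0.0909091/4π) = 0.08505478

0.085055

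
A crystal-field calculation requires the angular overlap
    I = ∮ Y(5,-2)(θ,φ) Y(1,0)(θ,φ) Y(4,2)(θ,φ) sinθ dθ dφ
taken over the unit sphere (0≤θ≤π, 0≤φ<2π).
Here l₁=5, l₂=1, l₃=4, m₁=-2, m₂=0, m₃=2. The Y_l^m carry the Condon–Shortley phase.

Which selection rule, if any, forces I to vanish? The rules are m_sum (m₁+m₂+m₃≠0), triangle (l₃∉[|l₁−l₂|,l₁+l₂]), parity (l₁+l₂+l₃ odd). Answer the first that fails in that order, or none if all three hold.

none

Σmᵢ = 0  ✓
l₃∈[|l₁−l₂|,l₁+l₂]=[4,6], have l₃=4  ✓
Σlᵢ = 10 ⇒ even  ✓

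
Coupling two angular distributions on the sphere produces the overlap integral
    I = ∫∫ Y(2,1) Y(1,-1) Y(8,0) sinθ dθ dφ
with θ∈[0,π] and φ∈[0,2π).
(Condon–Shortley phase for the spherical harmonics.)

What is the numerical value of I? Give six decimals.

l₃=8 ∉ [1,3] — triangle fails ⇒ I = 0

0.000000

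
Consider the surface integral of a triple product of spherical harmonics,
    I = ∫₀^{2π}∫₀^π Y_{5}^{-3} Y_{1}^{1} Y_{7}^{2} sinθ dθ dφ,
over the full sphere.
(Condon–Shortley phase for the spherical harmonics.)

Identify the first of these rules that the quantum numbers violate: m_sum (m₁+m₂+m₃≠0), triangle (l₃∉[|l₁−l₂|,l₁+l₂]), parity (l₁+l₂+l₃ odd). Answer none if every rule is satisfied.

triangle

m₁+m₂+m₃ = -3 + 1 + 2 = 0  ✓
triangle: |5−1|=4 ≤ l₃=7 ≤ 5+1=6  ✗
parity: l₁+l₂+l₃ = 13 is odd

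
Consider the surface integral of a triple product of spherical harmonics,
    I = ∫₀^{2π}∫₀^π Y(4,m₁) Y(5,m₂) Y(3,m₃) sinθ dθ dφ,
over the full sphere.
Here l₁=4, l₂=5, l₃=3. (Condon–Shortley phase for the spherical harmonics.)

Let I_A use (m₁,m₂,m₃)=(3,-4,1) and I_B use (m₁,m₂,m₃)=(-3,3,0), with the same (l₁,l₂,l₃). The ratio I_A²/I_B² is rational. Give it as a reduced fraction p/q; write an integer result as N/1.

Shared (l₁,l₂,l₃)=(4,5,3): N and (l;000)² cancel in I_A²/I_B².
A: Δ = 6!·2!·4!/13! = 1/180180; Racah Σ t=0..1: t=0:+1/4320 t=1:−1/5760 = 1/17280; ⇒ 3j(4 5 3; 3 -4 1)² = 7/4290, sgn +1
B: Δ = 6!·2!·4!/13! = 1/180180; Racah Σ t=5..6: t=5:−1/1440 t=6:+1/2880 = -1/2880; ⇒ 3j(4 5 3; -3 3 0)² = 7/715, sgn +1
I_A²/I_B² = (7/4290)/(7/715) = 1/6

1/6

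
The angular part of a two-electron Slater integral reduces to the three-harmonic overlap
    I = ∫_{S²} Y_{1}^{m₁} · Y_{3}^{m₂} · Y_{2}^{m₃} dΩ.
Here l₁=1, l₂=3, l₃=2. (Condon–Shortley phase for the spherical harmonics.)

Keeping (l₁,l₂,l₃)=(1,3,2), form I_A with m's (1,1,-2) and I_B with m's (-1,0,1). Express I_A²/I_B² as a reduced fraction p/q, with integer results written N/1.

1/3

Same 1,3,2: normalisation and zero-m 3j drop out of the ratio.
A: Δ: 2! 0! 4! / 7! → 1/105; sum: t=0:+1/48 = 1/48; 3j²(1 3 2; 1 1 -2) = Δ·Π!·Σ² = 1/105  (sign +1)
B: Δ: 2! 0! 4! / 7! → 1/105; sum: t=2:+1/12 = 1/12; 3j²(1 3 2; -1 0 1) = Δ·Π!·Σ² = 1/35  (sign -1)
I_A²/I_B² = (1/105)/(1/35) = 1/3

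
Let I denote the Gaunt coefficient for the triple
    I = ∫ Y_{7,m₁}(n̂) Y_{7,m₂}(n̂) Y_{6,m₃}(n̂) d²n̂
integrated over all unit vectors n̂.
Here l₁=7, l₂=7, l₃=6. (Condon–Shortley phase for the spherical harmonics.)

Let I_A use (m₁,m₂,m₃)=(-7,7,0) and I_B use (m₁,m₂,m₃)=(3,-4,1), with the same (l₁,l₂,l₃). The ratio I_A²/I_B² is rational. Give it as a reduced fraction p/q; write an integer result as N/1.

Same 7,7,6: normalisation and zero-m 3j drop out of the ratio.
A: Δ: 8! 6! 6! / 21! → 1/2444321880; sum: t=8:+1/20901888000 = 1/20901888000; 3j²(7 7 6; -7 7 0) = Δ·Π!·Σ² = 143/38760  (sign +1)
B: Δ: 8! 6! 6! / 21! → 1/2444321880; sum: t=0:+1/69672960 t=1:−1/8709120 t=2:+1/8294400 t=3:−1/62208000 = 1/248832000; 3j²(7 7 6; 3 -4 1) = Δ·Π!·Σ² = 7/83980  (sign -1)
I_A²/I_B² = (143/38760)/(7/83980) = 1859/42

1859/42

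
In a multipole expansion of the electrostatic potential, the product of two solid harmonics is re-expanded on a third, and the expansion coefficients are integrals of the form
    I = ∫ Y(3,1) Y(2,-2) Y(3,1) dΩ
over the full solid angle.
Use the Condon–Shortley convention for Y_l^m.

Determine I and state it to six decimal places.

0.206013

Rules hold: Σm=0, L=8 even, 1≤3≤5.
N = 7·5·7 = 245
Δ = 2!·4!·2!/9! = 1/3780
Racah Σ t=0..2: t=0:+1/24 t=1:−1/4 t=2:+1/24 = -1/6
⇒ 3j(3 2 3; 0 0 0)² = 4/105, sgn +1
Racah Σ t=0..0: t=0:+1/16 = 1/16
⇒ 3j(3 2 3; 1 -2 1)² = 2/35, sgn +1
4πI² = N·(3j₀)²·(3jₘ)² = 8/15
I = +1·√(0.533333/4π) = 0.20601291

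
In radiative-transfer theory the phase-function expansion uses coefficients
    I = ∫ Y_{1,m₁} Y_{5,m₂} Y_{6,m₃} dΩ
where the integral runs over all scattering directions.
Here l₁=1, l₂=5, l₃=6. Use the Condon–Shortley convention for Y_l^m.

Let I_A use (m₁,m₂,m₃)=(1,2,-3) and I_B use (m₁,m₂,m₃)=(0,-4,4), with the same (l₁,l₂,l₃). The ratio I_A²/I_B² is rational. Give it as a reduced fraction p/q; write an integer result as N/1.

9/5

Same 1,5,6: normalisation and zero-m 3j drop out of the ratio.
A: Δ: 0! 2! 10! / 13! → 1/858; sum: t=0:+1/60480 = 1/60480; 3j²(1 5 6; 1 2 -3) = Δ·Π!·Σ² = 6/143  (sign -1)
B: Δ: 0! 2! 10! / 13! → 1/858; sum: t=0:+1/362880 = 1/362880; 3j²(1 5 6; 0 -4 4) = Δ·Π!·Σ² = 10/429  (sign +1)
I_A²/I_B² = (6/143)/(10/429) = 9/5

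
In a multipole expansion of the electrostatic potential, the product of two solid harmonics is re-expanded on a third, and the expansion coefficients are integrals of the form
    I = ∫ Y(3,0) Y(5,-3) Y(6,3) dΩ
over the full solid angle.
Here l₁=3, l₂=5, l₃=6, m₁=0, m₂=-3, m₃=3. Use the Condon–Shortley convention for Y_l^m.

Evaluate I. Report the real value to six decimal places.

0.036034

Checks pass: Σm=0; 14 even; l₃=6∈[2,8].
(2·3+1)(2·5+1)(2·6+1) = 1001
Δ: 2! 4! 8! / 15! → 1/675675
sum: t=0:+1/8640 t=1:−1/2304 t=2:+1/8640 = -7/34560
3j²(3 5 6; 0 0 0) = Δ·Π!·Σ² = 7/429  (sign -1)
sum: t=0:+1/17280 t=1:−1/20160 t=2:+1/483840 = 1/96768
3j²(3 5 6; 0 -3 3) = Δ·Π!·Σ² = 1/1001  (sign -1)
combine: 4πI² = 1001·7/429·1/1001 = 7/429
take √, sign +1: I = 0.03603425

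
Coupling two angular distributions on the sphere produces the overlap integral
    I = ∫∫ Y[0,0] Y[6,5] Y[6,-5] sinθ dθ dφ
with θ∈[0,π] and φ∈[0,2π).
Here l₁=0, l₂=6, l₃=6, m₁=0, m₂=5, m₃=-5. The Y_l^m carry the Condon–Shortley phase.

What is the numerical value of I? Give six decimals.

-0.282095

m-sum 0 ✓  L=12 even ✓  6≤6≤6 ✓
Π(2lᵢ+1) = 1×13×13 = 169
triangle coeff Δ(0,6,6) = 1/13
Σ_t [0,0]: t=0:+1/518400 = 1/518400
(3j)²=1/13 [(0 6 6; 0 0 0)], sign=+1
Σ_t [0,0]: t=0:+1/39916800 = 1/39916800
(3j)²=1/13 [(0 6 6; 0 5 -5)], sign=-1
⇒ 4πI² = 1/1
I = (-1)√(1/1/(4π)) = -0.28209479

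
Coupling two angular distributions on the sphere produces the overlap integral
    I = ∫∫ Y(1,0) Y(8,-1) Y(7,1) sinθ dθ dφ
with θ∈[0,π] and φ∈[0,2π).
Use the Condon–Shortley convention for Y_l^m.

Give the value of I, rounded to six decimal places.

Checks pass: Σm=0; 16 even; l₃=7∈[7,9].
(2·1+1)(2·8+1)(2·7+1) = 765
Δ: 2! 0! 14! / 17! → 1/2040
sum: t=1:−1/25401600 = -1/25401600
3j²(1 8 7; 0 0 0) = Δ·Π!·Σ² = 8/255  (sign +1)
sum: t=1:−1/29030400 = -1/29030400
3j²(1 8 7; 0 -1 1) = Δ·Π!·Σ² = 21/680  (sign -1)
combine: 4πI² = 765·8/255·21/680 = 63/85
take √, sign -1: I = -0.24285994

-0.242860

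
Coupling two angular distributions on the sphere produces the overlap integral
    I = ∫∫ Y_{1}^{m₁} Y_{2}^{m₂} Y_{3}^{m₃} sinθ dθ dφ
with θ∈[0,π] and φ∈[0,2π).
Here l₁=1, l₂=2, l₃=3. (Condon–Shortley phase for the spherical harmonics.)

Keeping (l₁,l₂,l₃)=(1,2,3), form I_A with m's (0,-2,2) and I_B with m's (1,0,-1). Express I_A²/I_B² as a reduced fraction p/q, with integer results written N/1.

5/6

Shared (l₁,l₂,l₃)=(1,2,3): N and (l;000)² cancel in I_A²/I_B².
A: Δ = 0!·2!·4!/7! = 1/105; Racah Σ t=0..0: t=0:+1/24 = 1/24; ⇒ 3j(1 2 3; 0 -2 2)² = 1/21, sgn -1
B: Δ = 0!·2!·4!/7! = 1/105; Racah Σ t=0..0: t=0:+1/8 = 1/8; ⇒ 3j(1 2 3; 1 0 -1)² = 2/35, sgn +1
I_A²/I_B² = (1/21)/(2/35) = 5/6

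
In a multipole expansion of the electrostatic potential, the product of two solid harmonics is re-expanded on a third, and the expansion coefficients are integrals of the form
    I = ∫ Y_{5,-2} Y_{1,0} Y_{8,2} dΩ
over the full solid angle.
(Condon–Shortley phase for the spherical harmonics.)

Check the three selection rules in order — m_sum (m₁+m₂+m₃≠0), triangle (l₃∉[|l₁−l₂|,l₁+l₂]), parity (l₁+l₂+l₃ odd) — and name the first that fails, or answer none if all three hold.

triangle

m₁+m₂+m₃ = -2 + 0 + 2 = 0  ✓
triangle: |5−1|=4 ≤ l₃=8 ≤ 5+1=6  ✗
parity: l₁+l₂+l₃ = 14 is even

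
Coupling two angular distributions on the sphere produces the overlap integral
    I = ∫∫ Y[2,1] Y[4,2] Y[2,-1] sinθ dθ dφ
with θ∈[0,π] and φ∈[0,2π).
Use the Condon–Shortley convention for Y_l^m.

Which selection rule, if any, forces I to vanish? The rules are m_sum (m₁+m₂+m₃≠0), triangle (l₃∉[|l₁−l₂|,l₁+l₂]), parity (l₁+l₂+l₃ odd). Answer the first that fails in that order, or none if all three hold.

m_sum

azimuthal sum: 1 + 2 − 1 = 2  ✗
2 ≤ 2 ≤ 6 (triangle on l)
L = 2 + 4 + 2 = 8 (even)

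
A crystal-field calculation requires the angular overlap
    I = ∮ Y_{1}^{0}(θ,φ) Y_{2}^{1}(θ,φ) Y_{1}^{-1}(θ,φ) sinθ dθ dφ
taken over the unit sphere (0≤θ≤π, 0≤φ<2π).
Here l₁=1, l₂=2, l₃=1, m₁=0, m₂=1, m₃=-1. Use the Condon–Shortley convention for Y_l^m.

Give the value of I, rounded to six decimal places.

m-sum 0 ✓  L=4 even ✓  1≤1≤3 ✓
Π(2lᵢ+1) = 3×5×3 = 45
triangle coeff Δ(1,2,1) = 1/30
Σ_t [1,1]: t=1:−1/1 = -1/1
(3j)²=2/15 [(1 2 1; 0 0 0)], sign=+1
Σ_t [1,1]: t=1:−1/2 = -1/2
(3j)²=1/10 [(1 2 1; 0 1 -1)], sign=-1
⇒ 4πI² = 3/5
I = (-1)√(3/5/(4π)) = -0.21850969

-0.218510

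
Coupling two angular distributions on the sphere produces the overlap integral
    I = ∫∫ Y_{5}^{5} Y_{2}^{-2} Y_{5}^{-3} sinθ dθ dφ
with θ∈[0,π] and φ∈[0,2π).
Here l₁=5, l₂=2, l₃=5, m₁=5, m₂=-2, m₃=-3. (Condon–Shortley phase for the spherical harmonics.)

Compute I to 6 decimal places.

0.088588

Checks pass: Σm=0; 12 even; l₃=5∈[3,7].
(2·5+1)(2·2+1)(2·5+1) = 605
Δ: 2! 8! 2! / 13! → 1/38610
sum: t=0:+1/2880 t=1:−1/576 t=2:+1/2880 = -1/960
3j²(5 2 5; 0 0 0) = Δ·Π!·Σ² = 10/429  (sign +1)
sum: t=0:+1/161280 = 1/161280
3j²(5 2 5; 5 -2 -3) = Δ·Π!·Σ² = 1/143  (sign +1)
combine: 4πI² = 605·10/429·1/143 = 50/507
take √, sign +1: I = 0.08858824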